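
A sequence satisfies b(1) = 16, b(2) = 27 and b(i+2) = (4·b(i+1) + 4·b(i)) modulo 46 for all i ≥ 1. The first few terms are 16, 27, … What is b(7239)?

16

b(1) = 16, b(2) = 27, b(3) = 34, b(4) = 14, b(5) = 8, b(6) = 42, b(7) = 16, b(8) = 2, b(9) = 26, b(10) = 20, b(11) = 0, b(12) = 34, b(13) = 44, b(14) = 36, b(15) = 44, b(16) = 44, b(17) = 30, b(18) = 20, b(19) = 16, b(20) = 6, b(21) = 42, b(22) = 8, b(23) = 16, b(24) = 4, b(25) = 34, b(26) = 14.
Since (b(25), b(26)) = (b(3), b(4)) = (34, 14) (two consecutive terms determine the rest), the sequence is eventually periodic: after a pre-period of length 2 it cycles with period 22.
For i ≥ 3, b(i) depends only on (i - 3) mod 22. (7239 - 3) mod 22 = 20, so b(7239) = b(23) = 16.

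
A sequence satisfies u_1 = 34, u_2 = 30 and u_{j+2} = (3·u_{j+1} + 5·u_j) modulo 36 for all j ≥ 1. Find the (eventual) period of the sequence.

Computing terms: u_1 = 34,  u_2 = 30,  u_3 = 8,  u_4 = 30,  u_5 = 22,  u_6 = 0,  u_7 = 2,  u_8 = 6,  u_9 = 28,  u_{10} = 6,  u_{11} = 14,  u_{12} = 0,  u_{13} = 34,  u_{14} = 30.
Since (u_{13}, u_{14}) = (u_1, u_2) = (34, 30) (two consecutive terms determine the rest), the sequence is periodic with period 12.

12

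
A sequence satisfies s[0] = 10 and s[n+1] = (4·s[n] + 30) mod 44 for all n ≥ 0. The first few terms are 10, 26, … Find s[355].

10

Listing terms: s[0] = 10; s[1] = 26; s[2] = 2; s[3] = 38; s[4] = 6; s[5] = 10.
The sequence repeats with period 5.
So s[355] = s[0 + ((355-0) mod 5)] = s[0] = 10.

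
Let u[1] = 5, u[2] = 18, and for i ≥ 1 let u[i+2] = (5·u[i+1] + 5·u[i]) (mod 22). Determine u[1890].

3

u[1] = 5, u[2] = 18, u[3] = 5, u[4] = 5, u[5] = 6, u[6] = 11, u[7] = 19, u[8] = 18, u[9] = 9, u[10] = 3, u[11] = 16, u[12] = 7, u[13] = 5, u[14] = 16, u[15] = 17, u[16] = 11, u[17] = 8, u[18] = 7, u[19] = 9, u[20] = 14, u[21] = 5, u[22] = 7, u[23] = 16, u[24] = 5, u[25] = 17, u[26] = 0, u[27] = 19, u[28] = 7, u[29] = 20, u[30] = 3, u[31] = 5, u[32] = 18.
Since (u[31], u[32]) = (u[1], u[2]) = (5, 18) (two consecutive terms determine the rest), the sequence is periodic with period 30.
So u[1890] = u[1 + ((1890-1) mod 30)] = u[30] = 3.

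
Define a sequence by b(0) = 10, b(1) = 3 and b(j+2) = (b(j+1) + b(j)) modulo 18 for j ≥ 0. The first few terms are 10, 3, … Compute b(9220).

Computing terms: b(0) = 10, b(1) = 3, b(2) = 13, b(3) = 16, b(4) = 11, b(5) = 9, b(6) = 2, b(7) = 11, b(8) = 13, b(9) = 6, b(10) = 1, b(11) = 7, b(12) = 8, b(13) = 15, b(14) = 5, b(15) = 2, b(16) = 7, b(17) = 9, b(18) = 16, b(19) = 7, b(20) = 5, b(21) = 12, b(22) = 17, b(23) = 11, b(24) = 10, b(25) = 3.
The sequence repeats with period 24.
(9220 - 0) mod 24 = 4, so b(9220) = b(4) = 11.

11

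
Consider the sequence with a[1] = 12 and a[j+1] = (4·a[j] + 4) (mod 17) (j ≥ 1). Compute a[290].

a[1] = 12, a[2] = 1, a[3] = 8, a[4] = 2, a[5] = 12.
The sequence repeats with period 4.
(290 - 1) mod 4 = 1, so a[290] = a[2] = 1.

1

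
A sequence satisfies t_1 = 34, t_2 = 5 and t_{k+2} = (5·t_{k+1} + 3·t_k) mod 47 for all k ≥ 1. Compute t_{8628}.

Listing terms: t_1 = 34,  t_2 = 5,  t_3 = 33,  t_4 = 39,  t_5 = 12,  t_6 = 36,  t_7 = 28,  t_8 = 13,  t_9 = 8,  t_{10} = 32,  t_{11} = 43,  t_{12} = 29,  t_{13} = 39,  t_{14} = 0,  t_{15} = 23,  t_{16} = 21,  t_{17} = 33,  t_{18} = 40,  t_{19} = 17,  t_{20} = 17,  t_{21} = 42,  t_{22} = 26,  t_{23} = 21,  t_{24} = 42,  t_{25} = 38,  t_{26} = 34,  t_{27} = 2,  t_{28} = 18,  t_{29} = 2,  t_{30} = 17,  t_{31} = 44,  t_{32} = 36,  t_{33} = 30,  t_{34} = 23,  t_{35} = 17,  t_{36} = 13,  t_{37} = 22,  t_{38} = 8,  t_{39} = 12,  t_{40} = 37,  t_{41} = 33,  t_{42} = 41,  t_{43} = 22,  t_{44} = 45,  t_{45} = 9,  t_{46} = 39,  t_{47} = 34,  t_{48} = 5.
The sequence repeats with period 46.
(8628 - 1) mod 46 = 25, so t_{8628} = t_{26} = 34.

34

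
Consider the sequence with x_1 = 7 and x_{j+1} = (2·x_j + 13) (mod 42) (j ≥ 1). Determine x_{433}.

7

Computing terms: x_1 = 7,  x_2 = 27,  x_3 = 25,  x_4 = 21,  x_5 = 13,  x_6 = 39,  x_7 = 7.
Since x_7 = x_1 = 7, the sequence is periodic with period 6.
(433 - 1) mod 6 = 0, so x_{433} = x_1 = 7.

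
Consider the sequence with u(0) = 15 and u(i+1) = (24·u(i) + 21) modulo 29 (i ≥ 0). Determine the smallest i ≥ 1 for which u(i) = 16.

Computing terms: u(0) = 15; u(1) = 4; u(2) = 1; u(3) = 16; u(4) = 28; u(5) = 26; u(6) = 7; u(7) = 15.
Since u(7) = u(0) = 15, the sequence is periodic with period 7.
The value 16 first appears (with i ≥ 1) at u(3).

3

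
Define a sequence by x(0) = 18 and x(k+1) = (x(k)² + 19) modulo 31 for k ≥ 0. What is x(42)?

Computing terms: x(0) = 18, x(1) = 2, x(2) = 23, x(3) = 21, x(4) = 26, x(5) = 13, x(6) = 2.
Since x(6) = x(1) = 2, the sequence is eventually periodic: after a pre-period of length 1 it cycles with period 5.
For k ≥ 1, x(k) depends only on (k - 1) mod 5. (42 - 1) mod 5 = 1, so x(42) = x(2) = 23.

23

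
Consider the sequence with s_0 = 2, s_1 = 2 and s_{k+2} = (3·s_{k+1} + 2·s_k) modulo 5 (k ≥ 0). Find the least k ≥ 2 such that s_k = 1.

s_0 = 2, s_1 = 2, s_2 = 0, s_3 = 4, s_4 = 2, s_5 = 4, s_6 = 1, s_7 = 1, s_8 = 0, s_9 = 2, s_{10} = 1, s_{11} = 2, s_{12} = 3, s_{13} = 3, s_{14} = 0, s_{15} = 1, s_{16} = 3, s_{17} = 1, s_{18} = 4, s_{19} = 4, s_{20} = 0, s_{21} = 3, s_{22} = 4, s_{23} = 3, s_{24} = 2, s_{25} = 2.
The sequence repeats with period 24.
The value 1 first appears (with k ≥ 2) at s_6.

6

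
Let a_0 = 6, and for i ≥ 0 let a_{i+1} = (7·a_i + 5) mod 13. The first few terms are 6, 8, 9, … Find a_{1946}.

Listing terms: a_0 = 6,  a_1 = 8,  a_2 = 9,  a_3 = 3,  a_4 = 0,  a_5 = 5,  a_6 = 1,  a_7 = 12,  a_8 = 11,  a_9 = 4,  a_{10} = 7,  a_{11} = 2,  a_{12} = 6.
Since a_{12} = a_0 = 6, the sequence is periodic with period 12.
(1946 - 0) mod 12 = 2, so a_{1946} = a_2 = 9.

9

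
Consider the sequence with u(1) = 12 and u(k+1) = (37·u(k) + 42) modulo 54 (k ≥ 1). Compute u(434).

0

u(1) = 12; u(2) = 0; u(3) = 42; u(4) = 30; u(5) = 18; u(6) = 6; u(7) = 48; u(8) = 36; u(9) = 24; u(10) = 12.
The sequence repeats with period 9.
(434 - 1) mod 9 = 1, so u(434) = u(2) = 0.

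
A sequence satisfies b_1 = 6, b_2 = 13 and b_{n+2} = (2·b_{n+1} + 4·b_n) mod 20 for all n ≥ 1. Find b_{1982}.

8

b_1 = 6,  b_2 = 13,  b_3 = 10,  b_4 = 12,  b_5 = 4,  b_6 = 16,  b_7 = 8,  b_8 = 0,  b_9 = 12,  b_{10} = 4.
Since (b_9, b_{10}) = (b_4, b_5) = (12, 4) (two consecutive terms determine the rest), the sequence is eventually periodic: after a pre-period of length 3 it cycles with period 5.
For n ≥ 4, b_n depends only on (n - 4) mod 5. (1982 - 4) mod 5 = 3, so b_{1982} = b_7 = 8.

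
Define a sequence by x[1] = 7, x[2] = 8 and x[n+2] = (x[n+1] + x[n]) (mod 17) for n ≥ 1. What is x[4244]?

1

We have x[1] = 7,  x[2] = 8,  x[3] = 15,  x[4] = 6,  x[5] = 4,  x[6] = 10,  x[7] = 14,  x[8] = 7,  x[9] = 4,  x[10] = 11,  x[11] = 15,  x[12] = 9,  x[13] = 7,  x[14] = 16,  x[15] = 6,  x[16] = 5,  x[17] = 11,  x[18] = 16,  x[19] = 10,  x[20] = 9,  x[21] = 2,  x[22] = 11,  x[23] = 13,  x[24] = 7,  x[25] = 3,  x[26] = 10,  x[27] = 13,  x[28] = 6,  x[29] = 2,  x[30] = 8,  x[31] = 10,  x[32] = 1,  x[33] = 11,  x[34] = 12,  x[35] = 6,  x[36] = 1,  x[37] = 7,  x[38] = 8.
The sequence repeats with period 36.
So x[4244] = x[1 + ((4244-1) mod 36)] = x[32] = 1.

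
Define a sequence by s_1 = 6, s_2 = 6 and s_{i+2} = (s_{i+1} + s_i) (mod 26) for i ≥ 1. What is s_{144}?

Listing terms: s_1 = 6,  s_2 = 6,  s_3 = 12,  s_4 = 18,  s_5 = 4,  s_6 = 22,  s_7 = 0,  s_8 = 22,  s_9 = 22,  s_{10} = 18,  s_{11} = 14,  s_{12} = 6,  s_{13} = 20,  s_{14} = 0,  s_{15} = 20,  s_{16} = 20,  s_{17} = 14,  s_{18} = 8,  s_{19} = 22,  s_{20} = 4,  s_{21} = 0,  s_{22} = 4,  s_{23} = 4,  s_{24} = 8,  s_{25} = 12,  s_{26} = 20,  s_{27} = 6,  s_{28} = 0,  s_{29} = 6,  s_{30} = 6.
Since (s_{29}, s_{30}) = (s_1, s_2) = (6, 6) (two consecutive terms determine the rest), the sequence is periodic with period 28.
(144 - 1) mod 28 = 3, so s_{144} = s_4 = 18.

18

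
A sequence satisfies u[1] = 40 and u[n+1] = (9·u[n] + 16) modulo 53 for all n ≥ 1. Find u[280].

2

Computing terms: u[1] = 40,  u[2] = 5,  u[3] = 8,  u[4] = 35,  u[5] = 13,  u[6] = 27,  u[7] = 47,  u[8] = 15,  u[9] = 45,  u[10] = 50,  u[11] = 42,  u[12] = 23,  u[13] = 11,  u[14] = 9,  u[15] = 44,  u[16] = 41,  u[17] = 14,  u[18] = 36,  u[19] = 22,  u[20] = 2,  u[21] = 34,  u[22] = 4,  u[23] = 52,  u[24] = 7,  u[25] = 26,  u[26] = 38,  u[27] = 40.
The sequence repeats with period 26.
(280 - 1) mod 26 = 19, so u[280] = u[20] = 2.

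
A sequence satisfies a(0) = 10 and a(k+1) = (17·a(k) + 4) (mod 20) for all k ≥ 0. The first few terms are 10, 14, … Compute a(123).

18

a(0) = 10; a(1) = 14; a(2) = 2; a(3) = 18; a(4) = 10.
The sequence repeats with period 4.
(123 - 0) mod 4 = 3, so a(123) = a(3) = 18.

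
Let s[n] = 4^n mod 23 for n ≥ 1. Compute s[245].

Computing terms: s[1] = 4; s[2] = 16; s[3] = 18; s[4] = 3; s[5] = 12; s[6] = 2; s[7] = 8; s[8] = 9; s[9] = 13; s[10] = 6; s[11] = 1; s[12] = 4.
The sequence repeats with period 11.
So s[245] = s[1 + ((245-1) mod 11)] = s[3] = 18.

18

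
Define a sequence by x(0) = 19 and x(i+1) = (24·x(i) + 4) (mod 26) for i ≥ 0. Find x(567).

Computing terms: x(0) = 19,  x(1) = 18,  x(2) = 20,  x(3) = 16,  x(4) = 24,  x(5) = 8,  x(6) = 14,  x(7) = 2,  x(8) = 0,  x(9) = 4,  x(10) = 22,  x(11) = 12,  x(12) = 6,  x(13) = 18.
Since x(13) = x(1) = 18, the sequence is eventually periodic: after a pre-period of length 1 it cycles with period 12.
For i ≥ 1, x(i) depends only on (i - 1) mod 12. (567 - 1) mod 12 = 2, so x(567) = x(3) = 16.

16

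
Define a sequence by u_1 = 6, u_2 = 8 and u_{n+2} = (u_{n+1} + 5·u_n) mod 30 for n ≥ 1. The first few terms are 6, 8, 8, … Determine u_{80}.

Computing terms: u_1 = 6; u_2 = 8; u_3 = 8; u_4 = 18; u_5 = 28; u_6 = 28; u_7 = 18; u_8 = 8; u_9 = 8.
Since (u_8, u_9) = (u_2, u_3) = (8, 8) (two consecutive terms determine the rest), the sequence is eventually periodic: after a pre-period of length 1 it cycles with period 6.
For n ≥ 2, u_n depends only on (n - 2) mod 6. (80 - 2) mod 6 = 0, so u_{80} = u_2 = 8.

8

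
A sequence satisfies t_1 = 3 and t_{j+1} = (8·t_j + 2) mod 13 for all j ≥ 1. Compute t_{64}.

5

We have t_1 = 3, t_2 = 0, t_3 = 2, t_4 = 5, t_5 = 3.
Since t_5 = t_1 = 3, the sequence is periodic with period 4.
(64 - 1) mod 4 = 3, so t_{64} = t_4 = 5.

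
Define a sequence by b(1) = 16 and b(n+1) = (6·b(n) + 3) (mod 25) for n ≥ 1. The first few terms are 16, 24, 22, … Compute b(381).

b(1) = 16,  b(2) = 24,  b(3) = 22,  b(4) = 10,  b(5) = 13,  b(6) = 6,  b(7) = 14,  b(8) = 12,  b(9) = 0,  b(10) = 3,  b(11) = 21,  b(12) = 4,  b(13) = 2,  b(14) = 15,  b(15) = 18,  b(16) = 11,  b(17) = 19,  b(18) = 17,  b(19) = 5,  b(20) = 8,  b(21) = 1,  b(22) = 9,  b(23) = 7,  b(24) = 20,  b(25) = 23,  b(26) = 16.
Since b(26) = b(1) = 16, the sequence is periodic with period 25.
(381 - 1) mod 25 = 5, so b(381) = b(6) = 6.

6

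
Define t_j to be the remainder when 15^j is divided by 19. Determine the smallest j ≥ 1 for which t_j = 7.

12

Listing terms: t_0 = 1; t_1 = 15; t_2 = 16; t_3 = 12; t_4 = 9; t_5 = 2; t_6 = 11; t_7 = 13; t_8 = 5; t_9 = 18; t_{10} = 4; t_{11} = 3; t_{12} = 7; t_{13} = 10; t_{14} = 17; t_{15} = 8; t_{16} = 6; t_{17} = 14; t_{18} = 1.
The sequence repeats with period 18.
The value 7 first appears (with j ≥ 1) at t_{12}.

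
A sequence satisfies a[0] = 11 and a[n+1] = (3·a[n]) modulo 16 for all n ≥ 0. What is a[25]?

1

Computing terms: a[0] = 11; a[1] = 1; a[2] = 3; a[3] = 9; a[4] = 11.
The sequence repeats with period 4.
So a[25] = a[0 + ((25-0) mod 4)] = a[1] = 1.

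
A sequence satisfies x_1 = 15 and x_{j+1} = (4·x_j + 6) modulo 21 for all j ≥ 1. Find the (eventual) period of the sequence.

Listing terms: x_1 = 15; x_2 = 3; x_3 = 18; x_4 = 15.
Since x_4 = x_1 = 15, the sequence is periodic with period 3.

3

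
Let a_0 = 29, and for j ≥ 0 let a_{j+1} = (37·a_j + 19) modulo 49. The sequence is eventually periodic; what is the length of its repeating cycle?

21

a_0 = 29; a_1 = 14; a_2 = 47; a_3 = 43; a_4 = 42; a_5 = 5; a_6 = 8; a_7 = 21; a_8 = 12; a_9 = 22; a_{10} = 0; a_{11} = 19; a_{12} = 36; a_{13} = 28; a_{14} = 26; a_{15} = 1; a_{16} = 7; a_{17} = 33; a_{18} = 15; a_{19} = 35; a_{20} = 40; a_{21} = 29.
The sequence repeats with period 21.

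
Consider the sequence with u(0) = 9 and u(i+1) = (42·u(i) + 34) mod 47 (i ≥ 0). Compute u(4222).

Listing terms: u(0) = 9,  u(1) = 36,  u(2) = 42,  u(3) = 12,  u(4) = 21,  u(5) = 23,  u(6) = 13,  u(7) = 16,  u(8) = 1,  u(9) = 29,  u(10) = 30,  u(11) = 25,  u(12) = 3,  u(13) = 19,  u(14) = 33,  u(15) = 10,  u(16) = 31,  u(17) = 20,  u(18) = 28,  u(19) = 35,  u(20) = 0,  u(21) = 34,  u(22) = 5,  u(23) = 9.
The sequence repeats with period 23.
So u(4222) = u(0 + ((4222-0) mod 23)) = u(13) = 19.

19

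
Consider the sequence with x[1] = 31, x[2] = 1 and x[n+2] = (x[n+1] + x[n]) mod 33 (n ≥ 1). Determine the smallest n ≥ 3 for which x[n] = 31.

7

Computing terms: x[1] = 31, x[2] = 1, x[3] = 32, x[4] = 0, x[5] = 32, x[6] = 32, x[7] = 31, x[8] = 30, x[9] = 28, x[10] = 25, x[11] = 20, x[12] = 12, x[13] = 32, x[14] = 11, x[15] = 10, x[16] = 21, x[17] = 31, x[18] = 19, x[19] = 17, x[20] = 3, x[21] = 20, x[22] = 23, x[23] = 10, x[24] = 0, x[25] = 10, x[26] = 10, x[27] = 20, x[28] = 30, x[29] = 17, x[30] = 14, x[31] = 31, x[32] = 12, x[33] = 10, x[34] = 22, x[35] = 32, x[36] = 21, x[37] = 20, x[38] = 8, x[39] = 28, x[40] = 3, x[41] = 31, x[42] = 1.
Since (x[41], x[42]) = (x[1], x[2]) = (31, 1) (two consecutive terms determine the rest), the sequence is periodic with period 40.
The value 31 first appears (with n ≥ 3) at x[7].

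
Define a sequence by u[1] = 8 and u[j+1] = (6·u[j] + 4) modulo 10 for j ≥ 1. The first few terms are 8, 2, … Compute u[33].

6

We have u[1] = 8; u[2] = 2; u[3] = 6; u[4] = 0; u[5] = 4; u[6] = 8.
The sequence repeats with period 5.
So u[33] = u[1 + ((33-1) mod 5)] = u[3] = 6.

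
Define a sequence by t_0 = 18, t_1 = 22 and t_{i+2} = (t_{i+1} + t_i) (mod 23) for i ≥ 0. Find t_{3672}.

5

We have t_0 = 18, t_1 = 22, t_2 = 17, t_3 = 16, t_4 = 10, t_5 = 3, t_6 = 13, t_7 = 16, t_8 = 6, t_9 = 22, t_{10} = 5, t_{11} = 4, t_{12} = 9, t_{13} = 13, t_{14} = 22, t_{15} = 12, t_{16} = 11, t_{17} = 0, t_{18} = 11, t_{19} = 11, t_{20} = 22, t_{21} = 10, t_{22} = 9, t_{23} = 19, t_{24} = 5, t_{25} = 1, t_{26} = 6, t_{27} = 7, t_{28} = 13, t_{29} = 20, t_{30} = 10, t_{31} = 7, t_{32} = 17, t_{33} = 1, t_{34} = 18, t_{35} = 19, t_{36} = 14, t_{37} = 10, t_{38} = 1, t_{39} = 11, t_{40} = 12, t_{41} = 0, t_{42} = 12, t_{43} = 12, t_{44} = 1, t_{45} = 13, t_{46} = 14, t_{47} = 4, t_{48} = 18, t_{49} = 22.
Since (t_{48}, t_{49}) = (t_0, t_1) = (18, 22) (two consecutive terms determine the rest), the sequence is periodic with period 48.
(3672 - 0) mod 48 = 24, so t_{3672} = t_{24} = 5.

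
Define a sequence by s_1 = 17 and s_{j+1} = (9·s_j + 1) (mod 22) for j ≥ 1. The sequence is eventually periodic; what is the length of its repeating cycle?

10

s_1 = 17; s_2 = 0; s_3 = 1; s_4 = 10; s_5 = 3; s_6 = 6; s_7 = 11; s_8 = 12; s_9 = 21; s_{10} = 14; s_{11} = 17.
Since s_{11} = s_1 = 17, the sequence is periodic with period 10.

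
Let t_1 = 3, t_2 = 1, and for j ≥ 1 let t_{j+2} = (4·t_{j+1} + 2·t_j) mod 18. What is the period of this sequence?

6

Listing terms: t_1 = 3, t_2 = 1, t_3 = 10, t_4 = 6, t_5 = 8, t_6 = 8, t_7 = 12, t_8 = 10, t_9 = 10, t_{10} = 6.
Since (t_9, t_{10}) = (t_3, t_4) = (10, 6) (two consecutive terms determine the rest), the sequence is eventually periodic: after a pre-period of length 2 it cycles with period 6.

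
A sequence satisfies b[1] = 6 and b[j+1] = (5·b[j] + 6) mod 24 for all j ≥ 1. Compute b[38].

12

Computing terms: b[1] = 6; b[2] = 12; b[3] = 18; b[4] = 0; b[5] = 6.
The sequence repeats with period 4.
(38 - 1) mod 4 = 1, so b[38] = b[2] = 12.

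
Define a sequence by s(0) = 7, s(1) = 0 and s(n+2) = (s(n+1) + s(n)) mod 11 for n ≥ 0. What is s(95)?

10

We have s(0) = 7,  s(1) = 0,  s(2) = 7,  s(3) = 7,  s(4) = 3,  s(5) = 10,  s(6) = 2,  s(7) = 1,  s(8) = 3,  s(9) = 4,  s(10) = 7,  s(11) = 0.
The sequence repeats with period 10.
So s(95) = s(0 + ((95-0) mod 10)) = s(5) = 10.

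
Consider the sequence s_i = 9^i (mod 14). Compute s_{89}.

s_1 = 9, s_2 = 11, s_3 = 1, s_4 = 9.
Since s_4 = s_1 = 9, the sequence is periodic with period 3.
So s_{89} = s_{1 + ((89-1) mod 3)} = s_2 = 11.

11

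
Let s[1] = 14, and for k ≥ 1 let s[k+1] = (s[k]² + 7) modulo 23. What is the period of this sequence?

We have s[1] = 14; s[2] = 19; s[3] = 0; s[4] = 7; s[5] = 10; s[6] = 15; s[7] = 2; s[8] = 11; s[9] = 13; s[10] = 15.
Since s[10] = s[6] = 15, the sequence is eventually periodic: after a pre-period of length 5 it cycles with period 4.

4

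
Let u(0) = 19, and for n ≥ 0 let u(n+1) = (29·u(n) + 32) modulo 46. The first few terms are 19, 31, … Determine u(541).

Computing terms: u(0) = 19, u(1) = 31, u(2) = 11, u(3) = 29, u(4) = 45, u(5) = 3, u(6) = 27, u(7) = 33, u(8) = 23, u(9) = 9, u(10) = 17, u(11) = 19.
The sequence repeats with period 11.
So u(541) = u(0 + ((541-0) mod 11)) = u(2) = 11.

11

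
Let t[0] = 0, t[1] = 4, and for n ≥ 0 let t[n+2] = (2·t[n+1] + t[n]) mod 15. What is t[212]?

12

We have t[0] = 0; t[1] = 4; t[2] = 8; t[3] = 5; t[4] = 3; t[5] = 11; t[6] = 10; t[7] = 1; t[8] = 12; t[9] = 10; t[10] = 2; t[11] = 14; t[12] = 0; t[13] = 14; t[14] = 13; t[15] = 10; t[16] = 3; t[17] = 1; t[18] = 5; t[19] = 11; t[20] = 12; t[21] = 5; t[22] = 7; t[23] = 4; t[24] = 0; t[25] = 4.
The sequence repeats with period 24.
So t[212] = t[0 + ((212-0) mod 24)] = t[20] = 12.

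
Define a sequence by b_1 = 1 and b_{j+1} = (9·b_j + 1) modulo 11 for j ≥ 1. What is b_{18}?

We have b_1 = 1; b_2 = 10; b_3 = 3; b_4 = 6; b_5 = 0; b_6 = 1.
The sequence repeats with period 5.
So b_{18} = b_{1 + ((18-1) mod 5)} = b_3 = 3.

3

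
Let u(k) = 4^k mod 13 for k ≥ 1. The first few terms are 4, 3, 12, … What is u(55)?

4

Listing terms: u(1) = 4; u(2) = 3; u(3) = 12; u(4) = 9; u(5) = 10; u(6) = 1; u(7) = 4.
The sequence repeats with period 6.
(55 - 1) mod 6 = 0, so u(55) = u(1) = 4.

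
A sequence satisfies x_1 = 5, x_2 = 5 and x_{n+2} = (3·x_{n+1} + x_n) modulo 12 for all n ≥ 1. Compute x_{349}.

5

We have x_1 = 5; x_2 = 5; x_3 = 8; x_4 = 5; x_5 = 11; x_6 = 2; x_7 = 5; x_8 = 5.
The sequence repeats with period 6.
(349 - 1) mod 6 = 0, so x_{349} = x_1 = 5.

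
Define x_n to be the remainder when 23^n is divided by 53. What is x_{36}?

1

Computing terms: x_1 = 23, x_2 = 52, x_3 = 30, x_4 = 1, x_5 = 23.
The sequence repeats with period 4.
So x_{36} = x_{1 + ((36-1) mod 4)} = x_4 = 1.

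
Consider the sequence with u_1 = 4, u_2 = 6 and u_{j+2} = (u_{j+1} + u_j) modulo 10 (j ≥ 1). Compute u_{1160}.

2

We have u_1 = 4,  u_2 = 6,  u_3 = 0,  u_4 = 6,  u_5 = 6,  u_6 = 2,  u_7 = 8,  u_8 = 0,  u_9 = 8,  u_{10} = 8,  u_{11} = 6,  u_{12} = 4,  u_{13} = 0,  u_{14} = 4,  u_{15} = 4,  u_{16} = 8,  u_{17} = 2,  u_{18} = 0,  u_{19} = 2,  u_{20} = 2,  u_{21} = 4,  u_{22} = 6.
The sequence repeats with period 20.
(1160 - 1) mod 20 = 19, so u_{1160} = u_{20} = 2.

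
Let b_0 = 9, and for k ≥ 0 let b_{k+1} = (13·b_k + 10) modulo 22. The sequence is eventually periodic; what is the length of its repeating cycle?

10

Listing terms: b_0 = 9,  b_1 = 17,  b_2 = 11,  b_3 = 21,  b_4 = 19,  b_5 = 15,  b_6 = 7,  b_7 = 13,  b_8 = 3,  b_9 = 5,  b_{10} = 9.
Since b_{10} = b_0 = 9, the sequence is periodic with period 10.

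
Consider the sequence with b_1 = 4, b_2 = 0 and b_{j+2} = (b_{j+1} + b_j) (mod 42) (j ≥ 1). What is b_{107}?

10

We have b_1 = 4; b_2 = 0; b_3 = 4; b_4 = 4; b_5 = 8; b_6 = 12; b_7 = 20; b_8 = 32; b_9 = 10; b_{10} = 0; b_{11} = 10; b_{12} = 10; b_{13} = 20; b_{14} = 30; b_{15} = 8; b_{16} = 38; b_{17} = 4; b_{18} = 0.
Since (b_{17}, b_{18}) = (b_1, b_2) = (4, 0) (two consecutive terms determine the rest), the sequence is periodic with period 16.
(107 - 1) mod 16 = 10, so b_{107} = b_{11} = 10.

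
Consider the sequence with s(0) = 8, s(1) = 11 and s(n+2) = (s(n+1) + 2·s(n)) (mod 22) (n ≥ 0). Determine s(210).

19

Listing terms: s(0) = 8, s(1) = 11, s(2) = 5, s(3) = 5, s(4) = 15, s(5) = 3, s(6) = 11, s(7) = 17, s(8) = 17, s(9) = 7, s(10) = 19, s(11) = 11, s(12) = 5.
Since (s(11), s(12)) = (s(1), s(2)) = (11, 5) (two consecutive terms determine the rest), the sequence is eventually periodic: after a pre-period of length 1 it cycles with period 10.
For n ≥ 1, s(n) depends only on (n - 1) mod 10. (210 - 1) mod 10 = 9, so s(210) = s(10) = 19.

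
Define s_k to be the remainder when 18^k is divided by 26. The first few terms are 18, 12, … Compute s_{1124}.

14

Computing terms: s_1 = 18,  s_2 = 12,  s_3 = 8,  s_4 = 14,  s_5 = 18.
The sequence repeats with period 4.
(1124 - 1) mod 4 = 3, so s_{1124} = s_4 = 14.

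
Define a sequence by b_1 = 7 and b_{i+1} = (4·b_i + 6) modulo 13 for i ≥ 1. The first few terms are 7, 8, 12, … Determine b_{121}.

We have b_1 = 7,  b_2 = 8,  b_3 = 12,  b_4 = 2,  b_5 = 1,  b_6 = 10,  b_7 = 7.
Since b_7 = b_1 = 7, the sequence is periodic with period 6.
(121 - 1) mod 6 = 0, so b_{121} = b_1 = 7.

7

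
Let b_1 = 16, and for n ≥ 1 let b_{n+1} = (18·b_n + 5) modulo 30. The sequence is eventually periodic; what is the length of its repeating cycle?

b_1 = 16,  b_2 = 23,  b_3 = 29,  b_4 = 17,  b_5 = 11,  b_6 = 23.
Since b_6 = b_2 = 23, the sequence is eventually periodic: after a pre-period of length 1 it cycles with period 4.

4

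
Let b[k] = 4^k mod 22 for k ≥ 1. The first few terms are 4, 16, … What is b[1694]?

Listing terms: b[1] = 4; b[2] = 16; b[3] = 20; b[4] = 14; b[5] = 12; b[6] = 4.
The sequence repeats with period 5.
So b[1694] = b[1 + ((1694-1) mod 5)] = b[4] = 14.

14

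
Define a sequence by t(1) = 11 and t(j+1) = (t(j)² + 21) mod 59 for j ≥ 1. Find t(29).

t(1) = 11, t(2) = 24, t(3) = 7, t(4) = 11.
Since t(4) = t(1) = 11, the sequence is periodic with period 3.
So t(29) = t(1 + ((29-1) mod 3)) = t(2) = 24.

24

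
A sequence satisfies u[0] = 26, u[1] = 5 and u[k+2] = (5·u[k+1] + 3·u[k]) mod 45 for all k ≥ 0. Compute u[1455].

35

Listing terms: u[0] = 26,  u[1] = 5,  u[2] = 13,  u[3] = 35,  u[4] = 34,  u[5] = 5,  u[6] = 37,  u[7] = 20,  u[8] = 31,  u[9] = 35,  u[10] = 43,  u[11] = 5,  u[12] = 19,  u[13] = 20,  u[14] = 22,  u[15] = 35,  u[16] = 16,  u[17] = 5,  u[18] = 28,  u[19] = 20,  u[20] = 4,  u[21] = 35,  u[22] = 7,  u[23] = 5,  u[24] = 1,  u[25] = 20,  u[26] = 13,  u[27] = 35.
Since (u[26], u[27]) = (u[2], u[3]) = (13, 35) (two consecutive terms determine the rest), the sequence is eventually periodic: after a pre-period of length 2 it cycles with period 24.
For k ≥ 2, u[k] depends only on (k - 2) mod 24. (1455 - 2) mod 24 = 13, so u[1455] = u[15] = 35.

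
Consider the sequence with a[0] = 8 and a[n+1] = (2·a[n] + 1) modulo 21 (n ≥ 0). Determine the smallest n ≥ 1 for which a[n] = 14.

a[0] = 8,  a[1] = 17,  a[2] = 14,  a[3] = 8.
Since a[3] = a[0] = 8, the sequence is periodic with period 3.
The value 14 first appears (with n ≥ 1) at a[2].

2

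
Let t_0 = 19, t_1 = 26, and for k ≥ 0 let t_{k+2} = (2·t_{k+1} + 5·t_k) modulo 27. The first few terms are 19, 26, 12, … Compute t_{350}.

3

Computing terms: t_0 = 19; t_1 = 26; t_2 = 12; t_3 = 19; t_4 = 17; t_5 = 21; t_6 = 19; t_7 = 8; t_8 = 3; t_9 = 19; t_{10} = 26.
Since (t_9, t_{10}) = (t_0, t_1) = (19, 26) (two consecutive terms determine the rest), the sequence is periodic with period 9.
So t_{350} = t_{0 + ((350-0) mod 9)} = t_8 = 3.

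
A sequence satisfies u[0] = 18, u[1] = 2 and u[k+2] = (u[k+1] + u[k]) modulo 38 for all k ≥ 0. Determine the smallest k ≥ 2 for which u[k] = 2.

We have u[0] = 18, u[1] = 2, u[2] = 20, u[3] = 22, u[4] = 4, u[5] = 26, u[6] = 30, u[7] = 18, u[8] = 10, u[9] = 28, u[10] = 0, u[11] = 28, u[12] = 28, u[13] = 18, u[14] = 8, u[15] = 26, u[16] = 34, u[17] = 22, u[18] = 18, u[19] = 2.
Since (u[18], u[19]) = (u[0], u[1]) = (18, 2) (two consecutive terms determine the rest), the sequence is periodic with period 18.
The value 2 next appears (with k ≥ 2) at u[19].

19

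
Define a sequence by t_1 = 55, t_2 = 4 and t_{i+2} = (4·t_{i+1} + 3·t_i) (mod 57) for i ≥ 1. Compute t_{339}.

13

Listing terms: t_1 = 55, t_2 = 4, t_3 = 10, t_4 = 52, t_5 = 10, t_6 = 25, t_7 = 16, t_8 = 25, t_9 = 34, t_{10} = 40, t_{11} = 34, t_{12} = 28, t_{13} = 43, t_{14} = 28, t_{15} = 13, t_{16} = 22, t_{17} = 13, t_{18} = 4, t_{19} = 55, t_{20} = 4.
Since (t_{19}, t_{20}) = (t_1, t_2) = (55, 4) (two consecutive terms determine the rest), the sequence is periodic with period 18.
(339 - 1) mod 18 = 14, so t_{339} = t_{15} = 13.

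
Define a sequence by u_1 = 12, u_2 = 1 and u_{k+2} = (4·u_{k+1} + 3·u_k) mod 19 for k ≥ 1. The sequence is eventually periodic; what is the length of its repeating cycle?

u_1 = 12, u_2 = 1, u_3 = 2, u_4 = 11, u_5 = 12, u_6 = 5, u_7 = 18, u_8 = 11, u_9 = 3, u_{10} = 7, u_{11} = 18, u_{12} = 17, u_{13} = 8, u_{14} = 7, u_{15} = 14, u_{16} = 1, u_{17} = 8, u_{18} = 16, u_{19} = 12, u_{20} = 1.
Since (u_{19}, u_{20}) = (u_1, u_2) = (12, 1) (two consecutive terms determine the rest), the sequence is periodic with period 18.

18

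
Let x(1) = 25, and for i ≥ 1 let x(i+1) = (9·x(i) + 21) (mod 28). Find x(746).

22

Computing terms: x(1) = 25; x(2) = 22; x(3) = 23; x(4) = 4; x(5) = 1; x(6) = 2; x(7) = 11; x(8) = 8; x(9) = 9; x(10) = 18; x(11) = 15; x(12) = 16; x(13) = 25.
Since x(13) = x(1) = 25, the sequence is periodic with period 12.
So x(746) = x(1 + ((746-1) mod 12)) = x(2) = 22.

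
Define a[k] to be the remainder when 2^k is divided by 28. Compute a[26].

4

We have a[1] = 2, a[2] = 4, a[3] = 8, a[4] = 16, a[5] = 4.
Since a[5] = a[2] = 4, the sequence is eventually periodic: after a pre-period of length 1 it cycles with period 3.
For k ≥ 2, a[k] depends only on (k - 2) mod 3. (26 - 2) mod 3 = 0, so a[26] = a[2] = 4.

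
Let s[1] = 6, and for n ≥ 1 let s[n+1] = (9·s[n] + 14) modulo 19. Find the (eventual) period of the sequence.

We have s[1] = 6,  s[2] = 11,  s[3] = 18,  s[4] = 5,  s[5] = 2,  s[6] = 13,  s[7] = 17,  s[8] = 15,  s[9] = 16,  s[10] = 6.
The sequence repeats with period 9.

9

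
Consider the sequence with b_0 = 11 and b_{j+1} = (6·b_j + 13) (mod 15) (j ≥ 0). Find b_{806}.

4

b_0 = 11,  b_1 = 4,  b_2 = 7,  b_3 = 10,  b_4 = 13,  b_5 = 1,  b_6 = 4.
Since b_6 = b_1 = 4, the sequence is eventually periodic: after a pre-period of length 1 it cycles with period 5.
For j ≥ 1, b_j depends only on (j - 1) mod 5. (806 - 1) mod 5 = 0, so b_{806} = b_1 = 4.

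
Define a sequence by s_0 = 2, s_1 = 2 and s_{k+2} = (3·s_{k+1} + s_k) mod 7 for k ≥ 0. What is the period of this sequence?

16

s_0 = 2; s_1 = 2; s_2 = 1; s_3 = 5; s_4 = 2; s_5 = 4; s_6 = 0; s_7 = 4; s_8 = 5; s_9 = 5; s_{10} = 6; s_{11} = 2; s_{12} = 5; s_{13} = 3; s_{14} = 0; s_{15} = 3; s_{16} = 2; s_{17} = 2.
Since (s_{16}, s_{17}) = (s_0, s_1) = (2, 2) (two consecutive terms determine the rest), the sequence is periodic with period 16.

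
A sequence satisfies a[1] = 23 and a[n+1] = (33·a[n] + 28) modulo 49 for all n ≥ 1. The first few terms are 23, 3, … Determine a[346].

a[1] = 23,  a[2] = 3,  a[3] = 29,  a[4] = 5,  a[5] = 46,  a[6] = 27,  a[7] = 37,  a[8] = 24,  a[9] = 36,  a[10] = 40,  a[11] = 25,  a[12] = 20,  a[13] = 2,  a[14] = 45,  a[15] = 43,  a[16] = 26,  a[17] = 4,  a[18] = 13,  a[19] = 16,  a[20] = 17,  a[21] = 1,  a[22] = 12,  a[23] = 32,  a[24] = 6,  a[25] = 30,  a[26] = 38,  a[27] = 8,  a[28] = 47,  a[29] = 11,  a[30] = 48,  a[31] = 44,  a[32] = 10,  a[33] = 15,  a[34] = 33,  a[35] = 39,  a[36] = 41,  a[37] = 9,  a[38] = 31,  a[39] = 22,  a[40] = 19,  a[41] = 18,  a[42] = 34,  a[43] = 23.
Since a[43] = a[1] = 23, the sequence is periodic with period 42.
So a[346] = a[1 + ((346-1) mod 42)] = a[10] = 40.

40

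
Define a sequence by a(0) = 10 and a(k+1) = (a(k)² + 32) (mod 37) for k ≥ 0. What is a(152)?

Listing terms: a(0) = 10; a(1) = 21; a(2) = 29; a(3) = 22; a(4) = 35; a(5) = 36; a(6) = 33; a(7) = 11; a(8) = 5; a(9) = 20; a(10) = 25; a(11) = 28; a(12) = 2; a(13) = 36.
Since a(13) = a(5) = 36, the sequence is eventually periodic: after a pre-period of length 5 it cycles with period 8.
For k ≥ 5, a(k) depends only on (k - 5) mod 8. (152 - 5) mod 8 = 3, so a(152) = a(8) = 5.

5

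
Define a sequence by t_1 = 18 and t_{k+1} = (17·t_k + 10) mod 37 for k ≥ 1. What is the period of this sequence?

36

We have t_1 = 18; t_2 = 20; t_3 = 17; t_4 = 3; t_5 = 24; t_6 = 11; t_7 = 12; t_8 = 29; t_9 = 22; t_{10} = 14; t_{11} = 26; t_{12} = 8; t_{13} = 35; t_{14} = 13; t_{15} = 9; t_{16} = 15; t_{17} = 6; t_{18} = 1; t_{19} = 27; t_{20} = 25; t_{21} = 28; t_{22} = 5; t_{23} = 21; t_{24} = 34; t_{25} = 33; t_{26} = 16; t_{27} = 23; t_{28} = 31; t_{29} = 19; t_{30} = 0; t_{31} = 10; t_{32} = 32; t_{33} = 36; t_{34} = 30; t_{35} = 2; t_{36} = 7; t_{37} = 18.
Since t_{37} = t_1 = 18, the sequence is periodic with period 36.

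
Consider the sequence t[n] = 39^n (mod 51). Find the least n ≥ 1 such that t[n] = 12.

We have t[0] = 1,  t[1] = 39,  t[2] = 42,  t[3] = 6,  t[4] = 30,  t[5] = 48,  t[6] = 36,  t[7] = 27,  t[8] = 33,  t[9] = 12,  t[10] = 9,  t[11] = 45,  t[12] = 21,  t[13] = 3,  t[14] = 15,  t[15] = 24,  t[16] = 18,  t[17] = 39.
Since t[17] = t[1] = 39, the sequence is eventually periodic: after a pre-period of length 1 it cycles with period 16.
The value 12 first appears (with n ≥ 1) at t[9].

9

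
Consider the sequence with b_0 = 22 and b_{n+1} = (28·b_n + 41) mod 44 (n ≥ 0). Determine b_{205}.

21

Listing terms: b_0 = 22; b_1 = 41; b_2 = 1; b_3 = 25; b_4 = 37; b_5 = 21; b_6 = 13; b_7 = 9; b_8 = 29; b_9 = 17; b_{10} = 33; b_{11} = 41.
Since b_{11} = b_1 = 41, the sequence is eventually periodic: after a pre-period of length 1 it cycles with period 10.
For n ≥ 1, b_n depends only on (n - 1) mod 10. (205 - 1) mod 10 = 4, so b_{205} = b_5 = 21.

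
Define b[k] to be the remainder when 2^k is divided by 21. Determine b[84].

Listing terms: b[1] = 2,  b[2] = 4,  b[3] = 8,  b[4] = 16,  b[5] = 11,  b[6] = 1,  b[7] = 2.
The sequence repeats with period 6.
(84 - 1) mod 6 = 5, so b[84] = b[6] = 1.

1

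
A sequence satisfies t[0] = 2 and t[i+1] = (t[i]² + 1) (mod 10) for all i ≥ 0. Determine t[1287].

7

We have t[0] = 2, t[1] = 5, t[2] = 6, t[3] = 7, t[4] = 0, t[5] = 1, t[6] = 2.
The sequence repeats with period 6.
So t[1287] = t[0 + ((1287-0) mod 6)] = t[3] = 7.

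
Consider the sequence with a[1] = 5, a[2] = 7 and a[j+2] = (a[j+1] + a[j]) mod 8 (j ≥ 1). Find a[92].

3

a[1] = 5,  a[2] = 7,  a[3] = 4,  a[4] = 3,  a[5] = 7,  a[6] = 2,  a[7] = 1,  a[8] = 3,  a[9] = 4,  a[10] = 7,  a[11] = 3,  a[12] = 2,  a[13] = 5,  a[14] = 7.
The sequence repeats with period 12.
So a[92] = a[1 + ((92-1) mod 12)] = a[8] = 3.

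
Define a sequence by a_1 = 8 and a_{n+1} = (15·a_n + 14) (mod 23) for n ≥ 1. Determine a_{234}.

Computing terms: a_1 = 8,  a_2 = 19,  a_3 = 0,  a_4 = 14,  a_5 = 17,  a_6 = 16,  a_7 = 1,  a_8 = 6,  a_9 = 12,  a_{10} = 10,  a_{11} = 3,  a_{12} = 13,  a_{13} = 2,  a_{14} = 21,  a_{15} = 7,  a_{16} = 4,  a_{17} = 5,  a_{18} = 20,  a_{19} = 15,  a_{20} = 9,  a_{21} = 11,  a_{22} = 18,  a_{23} = 8.
Since a_{23} = a_1 = 8, the sequence is periodic with period 22.
(234 - 1) mod 22 = 13, so a_{234} = a_{14} = 21.

21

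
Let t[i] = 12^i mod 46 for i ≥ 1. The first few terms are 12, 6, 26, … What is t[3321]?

2

We have t[1] = 12; t[2] = 6; t[3] = 26; t[4] = 36; t[5] = 18; t[6] = 32; t[7] = 16; t[8] = 8; t[9] = 4; t[10] = 2; t[11] = 24; t[12] = 12.
Since t[12] = t[1] = 12, the sequence is periodic with period 11.
So t[3321] = t[1 + ((3321-1) mod 11)] = t[10] = 2.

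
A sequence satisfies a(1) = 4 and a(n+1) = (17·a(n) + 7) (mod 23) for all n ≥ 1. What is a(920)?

11

a(1) = 4; a(2) = 6; a(3) = 17; a(4) = 20; a(5) = 2; a(6) = 18; a(7) = 14; a(8) = 15; a(9) = 9; a(10) = 22; a(11) = 13; a(12) = 21; a(13) = 19; a(14) = 8; a(15) = 5; a(16) = 0; a(17) = 7; a(18) = 11; a(19) = 10; a(20) = 16; a(21) = 3; a(22) = 12; a(23) = 4.
The sequence repeats with period 22.
So a(920) = a(1 + ((920-1) mod 22)) = a(18) = 11.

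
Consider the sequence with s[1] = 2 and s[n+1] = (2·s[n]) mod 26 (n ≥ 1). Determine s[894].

Listing terms: s[1] = 2, s[2] = 4, s[3] = 8, s[4] = 16, s[5] = 6, s[6] = 12, s[7] = 24, s[8] = 22, s[9] = 18, s[10] = 10, s[11] = 20, s[12] = 14, s[13] = 2.
Since s[13] = s[1] = 2, the sequence is periodic with period 12.
(894 - 1) mod 12 = 5, so s[894] = s[6] = 12.

12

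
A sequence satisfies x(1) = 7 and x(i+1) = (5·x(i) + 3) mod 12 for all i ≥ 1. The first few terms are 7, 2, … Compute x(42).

2

x(1) = 7, x(2) = 2, x(3) = 1, x(4) = 8, x(5) = 7.
Since x(5) = x(1) = 7, the sequence is periodic with period 4.
So x(42) = x(1 + ((42-1) mod 4)) = x(2) = 2.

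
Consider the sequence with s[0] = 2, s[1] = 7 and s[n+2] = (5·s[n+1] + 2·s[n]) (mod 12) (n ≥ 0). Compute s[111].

We have s[0] = 2,  s[1] = 7,  s[2] = 3,  s[3] = 5,  s[4] = 7,  s[5] = 9,  s[6] = 11,  s[7] = 1,  s[8] = 3,  s[9] = 5.
Since (s[8], s[9]) = (s[2], s[3]) = (3, 5) (two consecutive terms determine the rest), the sequence is eventually periodic: after a pre-period of length 2 it cycles with period 6.
For n ≥ 2, s[n] depends only on (n - 2) mod 6. (111 - 2) mod 6 = 1, so s[111] = s[3] = 5.

5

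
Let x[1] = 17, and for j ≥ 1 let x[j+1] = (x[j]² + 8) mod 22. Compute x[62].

11

Computing terms: x[1] = 17, x[2] = 11, x[3] = 19, x[4] = 17.
The sequence repeats with period 3.
So x[62] = x[1 + ((62-1) mod 3)] = x[2] = 11.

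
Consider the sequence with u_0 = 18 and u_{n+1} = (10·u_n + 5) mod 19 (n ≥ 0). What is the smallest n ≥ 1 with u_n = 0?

We have u_0 = 18, u_1 = 14, u_2 = 12, u_3 = 11, u_4 = 1, u_5 = 15, u_6 = 3, u_7 = 16, u_8 = 13, u_9 = 2, u_{10} = 6, u_{11} = 8, u_{12} = 9, u_{13} = 0, u_{14} = 5, u_{15} = 17, u_{16} = 4, u_{17} = 7, u_{18} = 18.
The sequence repeats with period 18.
The value 0 first appears (with n ≥ 1) at u_{13}.

13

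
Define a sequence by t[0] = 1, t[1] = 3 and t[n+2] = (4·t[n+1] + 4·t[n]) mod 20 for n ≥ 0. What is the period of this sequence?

3

We have t[0] = 1,  t[1] = 3,  t[2] = 16,  t[3] = 16,  t[4] = 8,  t[5] = 16,  t[6] = 16.
Since (t[5], t[6]) = (t[2], t[3]) = (16, 16) (two consecutive terms determine the rest), the sequence is eventually periodic: after a pre-period of length 2 it cycles with period 3.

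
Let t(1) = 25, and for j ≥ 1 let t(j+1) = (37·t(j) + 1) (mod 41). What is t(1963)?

t(1) = 25, t(2) = 24, t(3) = 28, t(4) = 12, t(5) = 35, t(6) = 25.
Since t(6) = t(1) = 25, the sequence is periodic with period 5.
(1963 - 1) mod 5 = 2, so t(1963) = t(3) = 28.

28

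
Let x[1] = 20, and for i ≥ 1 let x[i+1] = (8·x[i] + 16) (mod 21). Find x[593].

Computing terms: x[1] = 20; x[2] = 8; x[3] = 17; x[4] = 5; x[5] = 14; x[6] = 2; x[7] = 11; x[8] = 20.
Since x[8] = x[1] = 20, the sequence is periodic with period 7.
So x[593] = x[1 + ((593-1) mod 7)] = x[5] = 14.

14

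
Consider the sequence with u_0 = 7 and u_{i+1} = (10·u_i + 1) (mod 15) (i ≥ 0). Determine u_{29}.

Listing terms: u_0 = 7, u_1 = 11, u_2 = 6, u_3 = 1, u_4 = 11.
Since u_4 = u_1 = 11, the sequence is eventually periodic: after a pre-period of length 1 it cycles with period 3.
For i ≥ 1, u_i depends only on (i - 1) mod 3. (29 - 1) mod 3 = 1, so u_{29} = u_2 = 6.

6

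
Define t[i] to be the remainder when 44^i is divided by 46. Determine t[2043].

We have t[1] = 44, t[2] = 4, t[3] = 38, t[4] = 16, t[5] = 14, t[6] = 18, t[7] = 10, t[8] = 26, t[9] = 40, t[10] = 12, t[11] = 22, t[12] = 2, t[13] = 42, t[14] = 8, t[15] = 30, t[16] = 32, t[17] = 28, t[18] = 36, t[19] = 20, t[20] = 6, t[21] = 34, t[22] = 24, t[23] = 44.
The sequence repeats with period 22.
So t[2043] = t[1 + ((2043-1) mod 22)] = t[19] = 20.

20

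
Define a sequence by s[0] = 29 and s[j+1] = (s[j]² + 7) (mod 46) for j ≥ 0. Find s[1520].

15

Listing terms: s[0] = 29; s[1] = 20; s[2] = 39; s[3] = 10; s[4] = 15; s[5] = 2; s[6] = 11; s[7] = 36; s[8] = 15.
Since s[8] = s[4] = 15, the sequence is eventually periodic: after a pre-period of length 4 it cycles with period 4.
For j ≥ 4, s[j] depends only on (j - 4) mod 4. (1520 - 4) mod 4 = 0, so s[1520] = s[4] = 15.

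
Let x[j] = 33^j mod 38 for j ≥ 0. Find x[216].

1

Listing terms: x[0] = 1; x[1] = 33; x[2] = 25; x[3] = 27; x[4] = 17; x[5] = 29; x[6] = 7; x[7] = 3; x[8] = 23; x[9] = 37; x[10] = 5; x[11] = 13; x[12] = 11; x[13] = 21; x[14] = 9; x[15] = 31; x[16] = 35; x[17] = 15; x[18] = 1.
The sequence repeats with period 18.
So x[216] = x[0 + ((216-0) mod 18)] = x[0] = 1.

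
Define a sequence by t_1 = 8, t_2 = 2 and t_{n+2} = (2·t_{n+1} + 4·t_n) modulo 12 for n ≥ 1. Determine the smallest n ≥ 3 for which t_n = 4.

5

We have t_1 = 8; t_2 = 2; t_3 = 0; t_4 = 8; t_5 = 4; t_6 = 4; t_7 = 0; t_8 = 4; t_9 = 8; t_{10} = 8; t_{11} = 0; t_{12} = 8.
Since (t_{11}, t_{12}) = (t_3, t_4) = (0, 8) (two consecutive terms determine the rest), the sequence is eventually periodic: after a pre-period of length 2 it cycles with period 8.
The value 4 first appears (with n ≥ 3) at t_5.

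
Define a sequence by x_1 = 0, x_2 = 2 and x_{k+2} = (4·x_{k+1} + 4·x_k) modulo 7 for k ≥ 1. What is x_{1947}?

1

x_1 = 0, x_2 = 2, x_3 = 1, x_4 = 5, x_5 = 3, x_6 = 4, x_7 = 0, x_8 = 2.
Since (x_7, x_8) = (x_1, x_2) = (0, 2) (two consecutive terms determine the rest), the sequence is periodic with period 6.
(1947 - 1) mod 6 = 2, so x_{1947} = x_3 = 1.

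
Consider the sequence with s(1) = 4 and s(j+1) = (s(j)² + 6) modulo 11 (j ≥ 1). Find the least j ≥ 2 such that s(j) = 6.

Computing terms: s(1) = 4,  s(2) = 0,  s(3) = 6,  s(4) = 9,  s(5) = 10,  s(6) = 7,  s(7) = 0.
Since s(7) = s(2) = 0, the sequence is eventually periodic: after a pre-period of length 1 it cycles with period 5.
The value 6 first appears (with j ≥ 2) at s(3).

3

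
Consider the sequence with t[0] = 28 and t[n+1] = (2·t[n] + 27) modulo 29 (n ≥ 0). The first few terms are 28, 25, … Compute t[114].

19

We have t[0] = 28; t[1] = 25; t[2] = 19; t[3] = 7; t[4] = 12; t[5] = 22; t[6] = 13; t[7] = 24; t[8] = 17; t[9] = 3; t[10] = 4; t[11] = 6; t[12] = 10; t[13] = 18; t[14] = 5; t[15] = 8; t[16] = 14; t[17] = 26; t[18] = 21; t[19] = 11; t[20] = 20; t[21] = 9; t[22] = 16; t[23] = 1; t[24] = 0; t[25] = 27; t[26] = 23; t[27] = 15; t[28] = 28.
Since t[28] = t[0] = 28, the sequence is periodic with period 28.
So t[114] = t[0 + ((114-0) mod 28)] = t[2] = 19.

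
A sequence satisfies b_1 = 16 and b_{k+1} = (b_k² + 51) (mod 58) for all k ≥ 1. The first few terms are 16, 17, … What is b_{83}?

We have b_1 = 16,  b_2 = 17,  b_3 = 50,  b_4 = 57,  b_5 = 52,  b_6 = 29,  b_7 = 22,  b_8 = 13,  b_9 = 46,  b_{10} = 21,  b_{11} = 28,  b_{12} = 23,  b_{13} = 0,  b_{14} = 51,  b_{15} = 42,  b_{16} = 17.
Since b_{16} = b_2 = 17, the sequence is eventually periodic: after a pre-period of length 1 it cycles with period 14.
For k ≥ 2, b_k depends only on (k - 2) mod 14. (83 - 2) mod 14 = 11, so b_{83} = b_{13} = 0.

0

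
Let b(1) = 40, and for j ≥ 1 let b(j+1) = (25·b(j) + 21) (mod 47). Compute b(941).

38

Listing terms: b(1) = 40, b(2) = 34, b(3) = 25, b(4) = 35, b(5) = 3, b(6) = 2, b(7) = 24, b(8) = 10, b(9) = 36, b(10) = 28, b(11) = 16, b(12) = 45, b(13) = 18, b(14) = 1, b(15) = 46, b(16) = 43, b(17) = 15, b(18) = 20, b(19) = 4, b(20) = 27, b(21) = 38, b(22) = 31, b(23) = 44, b(24) = 40.
Since b(24) = b(1) = 40, the sequence is periodic with period 23.
(941 - 1) mod 23 = 20, so b(941) = b(21) = 38.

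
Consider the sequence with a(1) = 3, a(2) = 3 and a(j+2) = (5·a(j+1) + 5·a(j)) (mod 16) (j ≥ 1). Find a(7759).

15

We have a(1) = 3; a(2) = 3; a(3) = 14; a(4) = 5; a(5) = 15; a(6) = 4; a(7) = 15; a(8) = 15; a(9) = 6; a(10) = 9; a(11) = 11; a(12) = 4; a(13) = 11; a(14) = 11; a(15) = 14; a(16) = 13; a(17) = 7; a(18) = 4; a(19) = 7; a(20) = 7; a(21) = 6; a(22) = 1; a(23) = 3; a(24) = 4; a(25) = 3; a(26) = 3.
Since (a(25), a(26)) = (a(1), a(2)) = (3, 3) (two consecutive terms determine the rest), the sequence is periodic with period 24.
So a(7759) = a(1 + ((7759-1) mod 24)) = a(7) = 15.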